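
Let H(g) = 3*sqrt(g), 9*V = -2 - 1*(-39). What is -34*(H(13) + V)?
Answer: -1258/9 - 102*sqrt(13) ≈ -507.54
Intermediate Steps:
V = 37/9 (V = (-2 - 1*(-39))/9 = (-2 + 39)/9 = (1/9)*37 = 37/9 ≈ 4.1111)
-34*(H(13) + V) = -34*(3*sqrt(13) + 37/9) = -34*(37/9 + 3*sqrt(13)) = -1258/9 - 102*sqrt(13)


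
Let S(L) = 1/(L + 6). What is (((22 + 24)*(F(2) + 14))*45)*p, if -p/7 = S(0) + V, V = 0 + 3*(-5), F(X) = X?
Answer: 3438960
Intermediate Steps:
V = -15 (V = 0 - 15 = -15)
S(L) = 1/(6 + L)
p = 623/6 (p = -7*(1/(6 + 0) - 15) = -7*(1/6 - 15) = -7*(-89/6) = 623/6 ≈ 103.83)
(((22 + 24)*(F(2) + 14))*45)*p = (((22 + 24)*(2 + 14))*45)*(623/6) = ((46*16)*45)*(623/6) = (736*45)*(623/6) = 33120*(623/6) = 3438960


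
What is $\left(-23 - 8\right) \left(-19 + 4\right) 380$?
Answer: $176700$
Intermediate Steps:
$\left(-23 - 8\right) \left(-19 + 4\right) 380 = \left(-31\right) \left(-15\right) 380 = 465 \cdot 380 = 176700$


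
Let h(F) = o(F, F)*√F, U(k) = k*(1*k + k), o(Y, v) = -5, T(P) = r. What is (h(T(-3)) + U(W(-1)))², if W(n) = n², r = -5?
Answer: (2 - 5*I*√5)² ≈ -121.0 - 44.721*I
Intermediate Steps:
T(P) = -5
U(k) = 2*k² (U(k) = k*(k + k) = k*(2*k) = 2*k²)
h(F) = -5*√F
(h(T(-3)) + U(W(-1)))² = (-5*I*√5 + 2*((-1)²)²)² = (-5*I*√5 + 2*1²)² = (-5*I*√5 + 2*1)² = (-5*I*√5 + 2)² = (2 - 5*I*√5)²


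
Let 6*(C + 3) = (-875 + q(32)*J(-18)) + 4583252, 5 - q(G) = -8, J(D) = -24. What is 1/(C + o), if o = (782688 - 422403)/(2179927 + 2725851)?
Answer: 2452889/1873208960773 ≈ 1.3095e-6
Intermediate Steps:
q(G) = 13 (q(G) = 5 - 1*(-8) = 5 + 8 = 13)
o = 360285/4905778 ≈ 0.073441
C = 1527349/2 (C = -3 + ((-875 + 13*(-24)) + 4583252)/6 = -3 + ((-875 - 312) + 4583252)/6 = -3 + (-1187 + 4583252)/6 = -3 + (⅙)*4582065 = -3 + 1527355/2 = 1527349/2 ≈ 7.6367e+5)
1/(C + o) = 1/(1527349/2 + 360285/4905778) = 1/(1873208960773/2452889) = 2452889/1873208960773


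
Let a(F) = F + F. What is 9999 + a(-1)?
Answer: 9997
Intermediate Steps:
a(F) = 2*F
9999 + a(-1) = 9999 + 2*(-1) = 9999 - 2 = 9997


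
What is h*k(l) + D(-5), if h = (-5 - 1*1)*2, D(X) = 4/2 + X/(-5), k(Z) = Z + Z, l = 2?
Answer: -45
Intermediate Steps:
k(Z) = 2*Z
D(X) = 2 - X/5 (D(X) = 4*(1/2) + X*(-1/5) = 2 - X/5)
h = -12 (h = (-5 - 1)*2 = -6*2 = -12)
h*k(l) + D(-5) = -24*2 + (2 - 1/5*(-5)) = -12*4 + (2 + 1) = -48 + 3 = -45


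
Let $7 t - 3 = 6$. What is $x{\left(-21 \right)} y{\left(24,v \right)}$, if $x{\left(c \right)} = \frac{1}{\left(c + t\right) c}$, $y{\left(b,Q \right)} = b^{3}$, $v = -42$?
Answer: $\frac{768}{23} \approx 33.391$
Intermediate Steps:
$t = \frac{9}{7}$ ($t = \frac{3}{7} + \frac{1}{7} \cdot 6 = \frac{3}{7} + \frac{6}{7} = \frac{9}{7} \approx 1.2857$)
$x{\left(c \right)} = \frac{1}{c \left(\frac{9}{7} + c\right)}$ ($x{\left(c \right)} = \frac{1}{\left(c + \frac{9}{7}\right) c} = \frac{1}{\left(\frac{9}{7} + c\right) c} = \frac{1}{c \left(\frac{9}{7} + c\right)}$)
$x{\left(-21 \right)} y{\left(24,v \right)} = \frac{7}{\left(-21\right) \left(9 + 7 \left(-21\right)\right)} 24^{3} = 7 \left(- \frac{1}{21}\right) \frac{1}{9 - 147} \cdot 13824 = 7 \left(- \frac{1}{21}\right) \frac{1}{-138} \cdot 13824 = 7 \left(- \frac{1}{21}\right) \left(- \frac{1}{138}\right) 13824 = \frac{1}{414} \cdot 13824 = \frac{768}{23}$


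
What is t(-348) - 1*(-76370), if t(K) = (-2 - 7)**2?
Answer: 76451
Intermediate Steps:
t(K) = 81 (t(K) = (-9)**2 = 81)
t(-348) - 1*(-76370) = 81 - 1*(-76370) = 81 + 76370 = 76451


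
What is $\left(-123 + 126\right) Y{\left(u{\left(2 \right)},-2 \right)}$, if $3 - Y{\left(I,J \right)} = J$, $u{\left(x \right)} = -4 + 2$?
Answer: $15$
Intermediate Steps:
$u{\left(x \right)} = -2$
$Y{\left(I,J \right)} = 3 - J$
$\left(-123 + 126\right) Y{\left(u{\left(2 \right)},-2 \right)} = \left(-123 + 126\right) \left(3 - -2\right) = 3 \left(3 + 2\right) = 3 \cdot 5 = 15$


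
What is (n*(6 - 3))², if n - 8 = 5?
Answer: 1521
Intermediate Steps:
n = 13 (n = 8 + 5 = 13)
(n*(6 - 3))² = (13*(6 - 3))² = (13*3)² = 39² = 1521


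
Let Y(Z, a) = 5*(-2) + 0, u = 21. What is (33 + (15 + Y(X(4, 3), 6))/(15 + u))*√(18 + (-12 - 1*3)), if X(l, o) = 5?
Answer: 1193*√3/36 ≈ 57.398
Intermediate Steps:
Y(Z, a) = -10 (Y(Z, a) = -10 + 0 = -10)
(33 + (15 + Y(X(4, 3), 6))/(15 + u))*√(18 + (-12 - 1*3)) = (33 + (15 - 10)/(15 + 21))*√(18 + (-12 - 1*3)) = (33 + 5/36)*√(18 + (-12 - 3)) = (33 + 5*(1/36))*√(18 - 15) = (33 + 5/36)*√3 = 1193*√3/36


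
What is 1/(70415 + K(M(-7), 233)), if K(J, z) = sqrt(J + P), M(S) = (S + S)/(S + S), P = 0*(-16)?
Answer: 1/70416 ≈ 1.4201e-5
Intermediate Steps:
P = 0
M(S) = 1 (M(S) = (2*S)/((2*S)) = (2*S)*(1/(2*S)) = 1)
K(J, z) = sqrt(J) (K(J, z) = sqrt(J + 0) = sqrt(J))
1/(70415 + K(M(-7), 233)) = 1/(70415 + sqrt(1)) = 1/(70415 + 1) = 1/70416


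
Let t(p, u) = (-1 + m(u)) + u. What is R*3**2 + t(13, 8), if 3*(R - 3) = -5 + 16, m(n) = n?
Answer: 75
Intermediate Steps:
t(p, u) = -1 + 2*u (t(p, u) = (-1 + u) + u = -1 + 2*u)
R = 20/3 (R = 3 + (-5 + 16)/3 = 3 + (1/3)*11 = 3 + 11/3 = 20/3 ≈ 6.6667)
R*3**2 + t(13, 8) = (20/3)*3**2 + (-1 + 2*8) = (20/3)*9 + (-1 + 16) = 60 + 15 = 75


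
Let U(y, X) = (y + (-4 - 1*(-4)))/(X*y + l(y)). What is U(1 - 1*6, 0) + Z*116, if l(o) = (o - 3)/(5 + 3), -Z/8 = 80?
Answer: -74235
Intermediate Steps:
Z = -640 (Z = -8*80 = -640)
l(o) = -3/8 + o/8 (l(o) = (-3 + o)/8 = (-3 + o)*(⅛) = -3/8 + o/8)
U(y, X) = y/(-3/8 + y/8 + X*y) (U(y, X) = (y + (-4 - 1*(-4)))/(X*y + (-3/8 + y/8)) = (y + (-4 + 4))/(-3/8 + y/8 + X*y) = (y + 0)/(-3/8 + y/8 + X*y) = y/(-3/8 + y/8 + X*y))
U(1 - 1*6, 0) + Z*116 = 8*(1 - 1*6)/(-3 + (1 - 1*6) + 8*0*(1 - 1*6)) - 640*116 = 8*(1 - 6)/(-3 + (1 - 6) + 8*0*(1 - 6)) - 74240 = 8*(-5)/(-3 - 5 + 8*0*(-5)) - 74240 = 8*(-5)/(-3 - 5 + 0) - 74240 = 8*(-5)/(-8) - 74240 = 8*(-5)*(-⅛) - 74240 = 5 - 74240 = -74235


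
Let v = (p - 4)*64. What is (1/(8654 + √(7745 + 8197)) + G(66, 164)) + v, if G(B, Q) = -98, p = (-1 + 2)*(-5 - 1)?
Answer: -27629156279/37437887 - √15942/74875774 ≈ -738.00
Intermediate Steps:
p = -6 (p = 1*(-6) = -6)
v = -640 (v = (-6 - 4)*64 = -10*64 = -640)
(1/(8654 + √(7745 + 8197)) + G(66, 164)) + v = (1/(8654 + √(7745 + 8197)) - 98) - 640 = (1/(8654 + √15942) - 98) - 640 = (-98 + 1/(8654 + √15942)) - 640 = -738 + 1/(8654 + √15942)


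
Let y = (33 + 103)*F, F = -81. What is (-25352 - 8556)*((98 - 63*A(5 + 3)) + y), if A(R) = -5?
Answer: 359526524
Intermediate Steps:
y = -11016 (y = (33 + 103)*(-81) = 136*(-81) = -11016)
(-25352 - 8556)*((98 - 63*A(5 + 3)) + y) = (-25352 - 8556)*((98 - 63*(-5)) - 11016) = -33908*((98 + 315) - 11016) = -33908*(413 - 11016) = -33908*(-10603) = 359526524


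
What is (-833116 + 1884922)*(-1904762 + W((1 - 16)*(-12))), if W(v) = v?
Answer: -2003250775092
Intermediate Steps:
(-833116 + 1884922)*(-1904762 + W((1 - 16)*(-12))) = (-833116 + 1884922)*(-1904762 + (1 - 16)*(-12)) = 1051806*(-1904762 - 15*(-12)) = 1051806*(-1904762 + 180) = 1051806*(-1904582) = -2003250775092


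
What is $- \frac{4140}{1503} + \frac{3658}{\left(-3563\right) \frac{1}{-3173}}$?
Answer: $\frac{1936702298}{595021} \approx 3254.8$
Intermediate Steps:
$- \frac{4140}{1503} + \frac{3658}{\left(-3563\right) \frac{1}{-3173}} = \left(-4140\right) \frac{1}{1503} + \frac{3658}{\left(-3563\right) \left(- \frac{1}{3173}\right)} = - \frac{460}{167} + \frac{3658}{\frac{3563}{3173}} = - \frac{460}{167} + 3658 \cdot \frac{3173}{3563} = - \frac{460}{167} + \frac{11606834}{3563} = \frac{1936702298}{595021}$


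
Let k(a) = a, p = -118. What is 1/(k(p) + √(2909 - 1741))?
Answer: -59/6378 - √73/3189 ≈ -0.011930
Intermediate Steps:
1/(k(p) + √(2909 - 1741)) = 1/(-118 + √(2909 - 1741)) = 1/(-118 + √1168) = 1/(-118 + 4*√73)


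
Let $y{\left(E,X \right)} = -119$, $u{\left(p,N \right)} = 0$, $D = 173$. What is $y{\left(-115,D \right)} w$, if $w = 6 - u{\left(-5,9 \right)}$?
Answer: $-714$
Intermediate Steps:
$w = 6$ ($w = 6 - 0 = 6 + 0 = 6$)
$y{\left(-115,D \right)} w = \left(-119\right) 6 = -714$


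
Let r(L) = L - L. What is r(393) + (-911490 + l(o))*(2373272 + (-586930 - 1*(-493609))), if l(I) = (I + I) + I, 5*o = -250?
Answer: -2078494529640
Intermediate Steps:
o = -50 (o = (⅕)*(-250) = -50)
l(I) = 3*I (l(I) = 2*I + I = 3*I)
r(L) = 0
r(393) + (-911490 + l(o))*(2373272 + (-586930 - 1*(-493609))) = 0 + (-911490 + 3*(-50))*(2373272 + (-586930 - 1*(-493609))) = 0 + (-911490 - 150)*(2373272 + (-586930 + 493609)) = 0 - 911640*(2373272 - 93321) = 0 - 911640*2279951 = 0 - 2078494529640 = -2078494529640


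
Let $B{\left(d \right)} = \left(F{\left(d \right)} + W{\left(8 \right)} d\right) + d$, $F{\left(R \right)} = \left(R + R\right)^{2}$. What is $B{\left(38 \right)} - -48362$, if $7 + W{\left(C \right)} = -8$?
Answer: $53606$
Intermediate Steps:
$W{\left(C \right)} = -15$ ($W{\left(C \right)} = -7 - 8 = -15$)
$F{\left(R \right)} = 4 R^{2}$ ($F{\left(R \right)} = \left(2 R\right)^{2} = 4 R^{2}$)
$B{\left(d \right)} = - 14 d + 4 d^{2}$ ($B{\left(d \right)} = \left(4 d^{2} - 15 d\right) + d = \left(- 15 d + 4 d^{2}\right) + d = - 14 d + 4 d^{2}$)
$B{\left(38 \right)} - -48362 = 2 \cdot 38 \left(-7 + 2 \cdot 38\right) - -48362 = 2 \cdot 38 \left(-7 + 76\right) + 48362 = 2 \cdot 38 \cdot 69 + 48362 = 5244 + 48362 = 53606$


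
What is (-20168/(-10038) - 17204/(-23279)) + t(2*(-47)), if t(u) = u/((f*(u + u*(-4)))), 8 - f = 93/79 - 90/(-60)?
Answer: 87961734402/32753390047 ≈ 2.6856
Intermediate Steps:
f = 841/158 (f = 8 - (93/79 - 90/(-60)) = 8 - (93*(1/79) - 90*(-1/60)) = 8 - (93/79 + 3/2) = 8 - 1*423/158 = 8 - 423/158 = 841/158 ≈ 5.3228)
t(u) = -158/2523 (t(u) = u/((841*(u + u*(-4))/158)) = u/((841*(u - 4*u)/158)) = u/((841*(-3*u)/158)) = u/((-2523*u/158)) = u*(-158/(2523*u)) = -158/2523)
(-20168/(-10038) - 17204/(-23279)) + t(2*(-47)) = (-20168/(-10038) - 17204/(-23279)) - 158/2523 = (-20168*(-1/10038) - 17204*(-1/23279)) - 158/2523 = (10084/5019 + 17204/23279) - 158/2523 = 321092312/116837301 - 158/2523 = 87961734402/32753390047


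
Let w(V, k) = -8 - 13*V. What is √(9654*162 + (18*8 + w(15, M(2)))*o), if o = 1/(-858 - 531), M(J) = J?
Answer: √3017357801259/1389 ≈ 1250.6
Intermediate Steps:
w(V, k) = -8 - 13*V
o = -1/1389 (o = 1/(-1389) = -1/1389 ≈ -0.00071994)
√(9654*162 + (18*8 + w(15, M(2)))*o) = √(9654*162 + (18*8 + (-8 - 13*15))*(-1/1389)) = √(1563948 + (144 + (-8 - 195))*(-1/1389)) = √(1563948 + (144 - 203)*(-1/1389)) = √(1563948 - 59*(-1/1389)) = √(1563948 + 59/1389) = √(2172323831/1389) = √3017357801259/1389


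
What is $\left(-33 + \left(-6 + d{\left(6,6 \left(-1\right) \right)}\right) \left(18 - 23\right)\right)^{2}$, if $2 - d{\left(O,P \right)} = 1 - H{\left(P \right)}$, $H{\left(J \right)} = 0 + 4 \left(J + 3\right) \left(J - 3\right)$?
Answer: $300304$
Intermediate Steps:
$H{\left(J \right)} = 4 \left(-3 + J\right) \left(3 + J\right)$ ($H{\left(J \right)} = 0 + 4 \left(3 + J\right) \left(-3 + J\right) = 0 + 4 \left(-3 + J\right) \left(3 + J\right) = 4 \left(-3 + J\right) \left(3 + J\right)$)
$d{\left(O,P \right)} = -35 + 4 P^{2}$ ($d{\left(O,P \right)} = 2 - \left(1 - \left(-36 + 4 P^{2}\right)\right) = 2 - \left(37 - 4 P^{2}\right) = 2 + \left(-37 + 4 P^{2}\right) = -35 + 4 P^{2}$)
$\left(-33 + \left(-6 + d{\left(6,6 \left(-1\right) \right)}\right) \left(18 - 23\right)\right)^{2} = \left(-33 + \left(-6 - \left(35 - 4 \left(6 \left(-1\right)\right)^{2}\right)\right) \left(18 - 23\right)\right)^{2} = \left(-33 + \left(-6 - \left(35 - 4 \left(-6\right)^{2}\right)\right) \left(-5\right)\right)^{2} = \left(-33 + \left(-6 + \left(-35 + 4 \cdot 36\right)\right) \left(-5\right)\right)^{2} = \left(-33 + \left(-6 + \left(-35 + 144\right)\right) \left(-5\right)\right)^{2} = \left(-33 + \left(-6 + 109\right) \left(-5\right)\right)^{2} = \left(-33 + 103 \left(-5\right)\right)^{2} = \left(-33 - 515\right)^{2} = \left(-548\right)^{2} = 300304$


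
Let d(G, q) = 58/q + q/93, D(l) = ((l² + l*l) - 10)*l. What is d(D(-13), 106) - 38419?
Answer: -189358936/4929 ≈ -38417.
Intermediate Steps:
D(l) = l*(-10 + 2*l²) (D(l) = ((l² + l²) - 10)*l = (2*l² - 10)*l = (-10 + 2*l²)*l = l*(-10 + 2*l²))
d(G, q) = 58/q + q/93 (d(G, q) = 58/q + q*(1/93) = 58/q + q/93)
d(D(-13), 106) - 38419 = (58/106 + (1/93)*106) - 38419 = (58*(1/106) + 106/93) - 38419 = (29/53 + 106/93) - 38419 = 8315/4929 - 38419 = -189358936/4929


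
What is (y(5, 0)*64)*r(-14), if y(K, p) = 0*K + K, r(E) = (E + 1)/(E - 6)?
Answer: 208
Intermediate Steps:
r(E) = (1 + E)/(-6 + E)
y(K, p) = K (y(K, p) = 0 + K = K)
(y(5, 0)*64)*r(-14) = (5*64)*((1 - 14)/(-6 - 14)) = 320*(-13/(-20)) = 320*(-1/20*(-13)) = 320*(13/20) = 208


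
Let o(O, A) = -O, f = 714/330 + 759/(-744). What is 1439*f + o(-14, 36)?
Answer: 22635043/13640 ≈ 1659.5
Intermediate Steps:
f = 15597/13640 (f = 714*(1/330) + 759*(-1/744) = 119/55 - 253/248 = 15597/13640 ≈ 1.1435)
1439*f + o(-14, 36) = 1439*(15597/13640) - 1*(-14) = 22444083/13640 + 14 = 22635043/13640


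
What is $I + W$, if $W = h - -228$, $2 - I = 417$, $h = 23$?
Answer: $-164$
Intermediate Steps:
$I = -415$ ($I = 2 - 417 = -415$)
$W = 251$ ($W = 23 - -228 = 23 + 228 = 251$)
$I + W = -415 + 251 = -164$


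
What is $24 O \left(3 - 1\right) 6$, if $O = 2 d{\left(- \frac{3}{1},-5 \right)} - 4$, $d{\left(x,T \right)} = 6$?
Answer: $2304$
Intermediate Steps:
$O = 8$ ($O = 2 \cdot 6 - 4 = 12 - 4 = 8$)
$24 O \left(3 - 1\right) 6 = 24 \cdot 8 \left(3 - 1\right) 6 = 192 \left(3 - 1\right) 6 = 192 \cdot 2 \cdot 6 = 192 \cdot 12 = 2304$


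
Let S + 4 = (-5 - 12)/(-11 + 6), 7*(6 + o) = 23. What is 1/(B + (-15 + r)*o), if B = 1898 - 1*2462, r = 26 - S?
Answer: -35/20842 ≈ -0.0016793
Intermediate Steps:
o = -19/7 (o = -6 + (⅐)*23 = -6 + 23/7 = -19/7 ≈ -2.7143)
S = -⅗ (S = -4 + (-5 - 12)/(-11 + 6) = -4 - 17/(-5) = -4 - 17*(-⅕) = -4 + 17/5 = -⅗ ≈ -0.60000)
r = 133/5 (r = 26 - 1*(-⅗) = 26 + ⅗ = 133/5 ≈ 26.600)
B = -564 (B = 1898 - 2462 = -564)
1/(B + (-15 + r)*o) = 1/(-564 + (-15 + 133/5)*(-19/7)) = 1/(-564 + (58/5)*(-19/7)) = 1/(-564 - 1102/35) = 1/(-20842/35) = -35/20842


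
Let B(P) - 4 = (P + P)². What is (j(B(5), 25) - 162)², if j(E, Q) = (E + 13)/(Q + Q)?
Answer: 63728289/2500 ≈ 25491.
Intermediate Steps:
B(P) = 4 + 4*P² (B(P) = 4 + (P + P)² = 4 + (2*P)² = 4 + 4*P²)
j(E, Q) = (13 + E)/(2*Q) (j(E, Q) = (13 + E)/((2*Q)) = (13 + E)*(1/(2*Q)) = (13 + E)/(2*Q))
(j(B(5), 25) - 162)² = ((½)*(13 + (4 + 4*5²))/25 - 162)² = ((½)*(1/25)*(13 + (4 + 4*25)) - 162)² = ((½)*(1/25)*(13 + (4 + 100)) - 162)² = ((½)*(1/25)*(13 + 104) - 162)² = ((½)*(1/25)*117 - 162)² = (117/50 - 162)² = (-7983/50)² = 63728289/2500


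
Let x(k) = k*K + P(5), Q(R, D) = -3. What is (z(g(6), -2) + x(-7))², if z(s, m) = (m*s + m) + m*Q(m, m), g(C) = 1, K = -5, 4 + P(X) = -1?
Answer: 1024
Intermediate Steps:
P(X) = -5 (P(X) = -4 - 1 = -5)
z(s, m) = -2*m + m*s (z(s, m) = (m*s + m) + m*(-3) = (m + m*s) - 3*m = -2*m + m*s)
x(k) = -5 - 5*k (x(k) = k*(-5) - 5 = -5*k - 5 = -5 - 5*k)
(z(g(6), -2) + x(-7))² = (-2*(-2 + 1) + (-5 - 5*(-7)))² = (-2*(-1) + (-5 + 35))² = (2 + 30)² = 32² = 1024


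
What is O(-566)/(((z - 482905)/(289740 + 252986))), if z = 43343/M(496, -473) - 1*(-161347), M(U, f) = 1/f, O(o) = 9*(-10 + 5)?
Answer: 24422670/20822797 ≈ 1.1729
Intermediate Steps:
O(o) = -45 (O(o) = 9*(-5) = -45)
z = -20339892 (z = 43343/(1/(-473)) - 1*(-161347) = 43343/(-1/473) + 161347 = 43343*(-473) + 161347 = -20501239 + 161347 = -20339892)
O(-566)/(((z - 482905)/(289740 + 252986))) = -45*(289740 + 252986)/(-20339892 - 482905) = -45/((-20822797/542726)) = -45/((-20822797*1/542726)) = -45/(-20822797/542726) = -45*(-542726/20822797) = 24422670/20822797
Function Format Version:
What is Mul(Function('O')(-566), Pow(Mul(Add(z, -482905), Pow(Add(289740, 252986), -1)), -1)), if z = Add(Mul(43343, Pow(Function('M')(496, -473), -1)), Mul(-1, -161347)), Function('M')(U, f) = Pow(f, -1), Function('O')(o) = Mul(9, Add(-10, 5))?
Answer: Rational(24422670, 20822797) ≈ 1.1729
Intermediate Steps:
Function('O')(o) = -45 (Function('O')(o) = Mul(9, -5) = -45)
z = -20339892 (z = Add(Mul(43343, Pow(Pow(-473, -1), -1)), Mul(-1, -161347)) = Add(Mul(43343, Pow(Rational(-1, 473), -1)), 161347) = Add(Mul(43343, -473), 161347) = Add(-20501239, 161347) = -20339892)
Mul(Function('O')(-566), Pow(Mul(Add(z, -482905), Pow(Add(289740, 252986), -1)), -1)) = Mul(-45, Pow(Mul(Add(-20339892, -482905), Pow(Add(289740, 252986), -1)), -1)) = Mul(-45, Pow(Mul(-20822797, Pow(542726, -1)), -1)) = Mul(-45, Pow(Mul(-20822797, Rational(1, 542726)), -1)) = Mul(-45, Pow(Rational(-20822797, 542726), -1)) = Mul(-45, Rational(-542726, 20822797)) = Rational(24422670, 20822797)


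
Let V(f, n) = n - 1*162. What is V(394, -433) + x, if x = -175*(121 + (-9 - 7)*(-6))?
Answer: -38570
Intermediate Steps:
V(f, n) = -162 + n (V(f, n) = n - 162 = -162 + n)
x = -37975 (x = -175*(121 - 16*(-6)) = -175*(121 + 96) = -175*217 = -37975)
V(394, -433) + x = (-162 - 433) - 37975 = -595 - 37975 = -38570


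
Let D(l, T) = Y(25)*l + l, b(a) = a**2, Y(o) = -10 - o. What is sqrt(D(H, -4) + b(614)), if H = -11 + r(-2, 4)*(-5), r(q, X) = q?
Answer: sqrt(377030) ≈ 614.03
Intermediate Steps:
H = -1 (H = -11 - 2*(-5) = -11 + 10 = -1)
D(l, T) = -34*l (D(l, T) = (-10 - 1*25)*l + l = (-10 - 25)*l + l = -35*l + l = -34*l)
sqrt(D(H, -4) + b(614)) = sqrt(-34*(-1) + 614**2) = sqrt(34 + 376996) = sqrt(377030)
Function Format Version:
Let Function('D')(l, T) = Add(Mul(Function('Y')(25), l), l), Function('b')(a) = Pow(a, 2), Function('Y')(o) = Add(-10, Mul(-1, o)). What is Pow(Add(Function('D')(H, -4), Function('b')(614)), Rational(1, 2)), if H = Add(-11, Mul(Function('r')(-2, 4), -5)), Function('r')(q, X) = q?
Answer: Pow(377030, Rational(1, 2)) ≈ 614.03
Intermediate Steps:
H = -1 (H = Add(-11, Mul(-2, -5)) = Add(-11, 10) = -1)
Function('D')(l, T) = Mul(-34, l) (Function('D')(l, T) = Add(Mul(Add(-10, Mul(-1, 25)), l), l) = Add(Mul(Add(-10, -25), l), l) = Add(Mul(-35, l), l) = Mul(-34, l))
Pow(Add(Function('D')(H, -4), Function('b')(614)), Rational(1, 2)) = Pow(Add(Mul(-34, -1), Pow(614, 2)), Rational(1, 2)) = Pow(Add(34, 376996), Rational(1, 2)) = Pow(377030, Rational(1, 2))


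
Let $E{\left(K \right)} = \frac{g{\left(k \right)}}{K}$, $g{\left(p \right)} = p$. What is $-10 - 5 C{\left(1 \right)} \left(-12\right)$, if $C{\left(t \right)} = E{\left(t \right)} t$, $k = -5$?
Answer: $-310$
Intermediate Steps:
$E{\left(K \right)} = - \frac{5}{K}$
$C{\left(t \right)} = -5$ ($C{\left(t \right)} = - \frac{5}{t} t = -5$)
$-10 - 5 C{\left(1 \right)} \left(-12\right) = -10 - 5 \left(\left(-5\right) \left(-12\right)\right) = -10 - 300 = -310$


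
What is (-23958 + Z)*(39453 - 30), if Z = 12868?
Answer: -437201070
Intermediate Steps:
(-23958 + Z)*(39453 - 30) = (-23958 + 12868)*(39453 - 30) = -11090*39423 = -437201070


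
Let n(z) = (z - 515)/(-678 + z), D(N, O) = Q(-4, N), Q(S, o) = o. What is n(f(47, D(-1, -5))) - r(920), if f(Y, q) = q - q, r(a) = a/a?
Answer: -163/678 ≈ -0.24041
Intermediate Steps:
r(a) = 1
D(N, O) = N
f(Y, q) = 0
n(z) = (-515 + z)/(-678 + z)
n(f(47, D(-1, -5))) - r(920) = (-515 + 0)/(-678 + 0) - 1*1 = -515/(-678) - 1 = -1/678*(-515) - 1 = 515/678 - 1 = -163/678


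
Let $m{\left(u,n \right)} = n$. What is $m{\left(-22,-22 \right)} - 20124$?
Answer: $-20146$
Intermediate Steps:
$m{\left(-22,-22 \right)} - 20124 = -22 - 20124 = -20146$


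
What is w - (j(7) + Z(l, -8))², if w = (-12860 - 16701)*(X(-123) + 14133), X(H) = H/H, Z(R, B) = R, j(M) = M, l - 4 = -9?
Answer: -417815178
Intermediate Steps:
l = -5 (l = 4 - 9 = -5)
X(H) = 1
w = -417815174 (w = (-12860 - 16701)*(1 + 14133) = -29561*14134 = -417815174)
w - (j(7) + Z(l, -8))² = -417815174 - (7 - 5)² = -417815174 - 1*2² = -417815174 - 1*4 = -417815174 - 4 = -417815178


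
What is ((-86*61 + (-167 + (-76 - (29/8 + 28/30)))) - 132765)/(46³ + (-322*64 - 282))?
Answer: -16591027/9173520 ≈ -1.8086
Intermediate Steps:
((-86*61 + (-167 + (-76 - (29/8 + 28/30)))) - 132765)/(46³ + (-322*64 - 282)) = ((-5246 + (-167 + (-76 - (29*(⅛) + 28*(1/30))))) - 132765)/(97336 + (-20608 - 282)) = ((-5246 + (-167 + (-76 - (29/8 + 14/15)))) - 132765)/(97336 - 20890) = ((-5246 + (-167 + (-76 - 1*547/120))) - 132765)/76446 = ((-5246 + (-167 + (-76 - 547/120))) - 132765)*(1/76446) = ((-5246 + (-167 - 9667/120)) - 132765)*(1/76446) = ((-5246 - 29707/120) - 132765)*(1/76446) = (-659227/120 - 132765)*(1/76446) = -16591027/120*1/76446 = -16591027/9173520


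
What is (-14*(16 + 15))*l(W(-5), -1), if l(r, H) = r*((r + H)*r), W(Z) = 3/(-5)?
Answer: 31248/125 ≈ 249.98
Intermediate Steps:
W(Z) = -⅗ (W(Z) = 3*(-⅕) = -⅗)
l(r, H) = r²*(H + r) (l(r, H) = r*((H + r)*r) = r*(r*(H + r)) = r²*(H + r))
(-14*(16 + 15))*l(W(-5), -1) = (-14*(16 + 15))*((-⅗)²*(-1 - ⅗)) = (-14*31)*((9/25)*(-8/5)) = -434*(-72/125) = 31248/125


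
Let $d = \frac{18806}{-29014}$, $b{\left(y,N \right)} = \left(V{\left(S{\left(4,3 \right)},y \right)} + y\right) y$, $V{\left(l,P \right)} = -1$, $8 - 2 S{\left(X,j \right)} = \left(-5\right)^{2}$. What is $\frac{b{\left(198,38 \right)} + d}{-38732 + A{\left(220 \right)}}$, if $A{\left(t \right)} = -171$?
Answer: $- \frac{565850639}{564365821} \approx -1.0026$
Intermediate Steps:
$S{\left(X,j \right)} = - \frac{17}{2}$ ($S{\left(X,j \right)} = 4 - \frac{\left(-5\right)^{2}}{2} = 4 - \frac{25}{2} = - \frac{17}{2}$)
$b{\left(y,N \right)} = y \left(-1 + y\right)$ ($b{\left(y,N \right)} = \left(-1 + y\right) y = y \left(-1 + y\right)$)
$d = - \frac{9403}{14507}$ ($d = 18806 \left(- \frac{1}{29014}\right) = - \frac{9403}{14507} \approx -0.64817$)
$\frac{b{\left(198,38 \right)} + d}{-38732 + A{\left(220 \right)}} = \frac{198 \left(-1 + 198\right) - \frac{9403}{14507}}{-38732 - 171} = \frac{198 \cdot 197 - \frac{9403}{14507}}{-38903} = \left(39006 - \frac{9403}{14507}\right) \left(- \frac{1}{38903}\right) = \frac{565850639}{14507} \left(- \frac{1}{38903}\right) = - \frac{565850639}{564365821}$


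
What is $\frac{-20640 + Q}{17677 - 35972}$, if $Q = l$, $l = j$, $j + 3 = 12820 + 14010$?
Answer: $- \frac{6187}{18295} \approx -0.33818$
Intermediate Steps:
$j = 26827$ ($j = -3 + \left(12820 + 14010\right) = -3 + 26830 = 26827$)
$l = 26827$
$Q = 26827$
$\frac{-20640 + Q}{17677 - 35972} = \frac{-20640 + 26827}{17677 - 35972} = \frac{6187}{-18295} = 6187 \left(- \frac{1}{18295}\right) = - \frac{6187}{18295}$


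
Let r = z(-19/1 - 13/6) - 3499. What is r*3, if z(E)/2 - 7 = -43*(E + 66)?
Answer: -22022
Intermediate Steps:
z(E) = -5662 - 86*E (z(E) = 14 + 2*(-43*(E + 66)) = 14 + 2*(-43*(66 + E)) = 14 + 2*(-2838 - 43*E) = 14 + (-5676 - 86*E) = -5662 - 86*E)
r = -22022/3 (r = (-5662 - 86*(-19/1 - 13/6)) - 3499 = (-5662 - 86*(-19*1 - 13*1/6)) - 3499 = (-5662 - 86*(-19 - 13/6)) - 3499 = (-5662 - 86*(-127/6)) - 3499 = (-5662 + 5461/3) - 3499 = -11525/3 - 3499 = -22022/3 ≈ -7340.7)
r*3 = -22022/3*3 = -22022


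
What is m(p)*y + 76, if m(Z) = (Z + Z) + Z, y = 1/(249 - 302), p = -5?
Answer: 4043/53 ≈ 76.283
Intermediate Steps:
y = -1/53 (y = 1/(-53) = -1/53 ≈ -0.018868)
m(Z) = 3*Z (m(Z) = 2*Z + Z = 3*Z)
m(p)*y + 76 = (3*(-5))*(-1/53) + 76 = -15*(-1/53) + 76 = 15/53 + 76 = 4043/53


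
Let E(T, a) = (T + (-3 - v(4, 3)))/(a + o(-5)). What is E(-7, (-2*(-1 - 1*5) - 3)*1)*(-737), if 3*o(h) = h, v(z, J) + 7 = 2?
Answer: 1005/2 ≈ 502.50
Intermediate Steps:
v(z, J) = -5 (v(z, J) = -7 + 2 = -5)
o(h) = h/3
E(T, a) = (2 + T)/(-5/3 + a) (E(T, a) = (T + (-3 - 1*(-5)))/(a + (⅓)*(-5)) = (T + (-3 + 5))/(a - 5/3) = (T + 2)/(-5/3 + a) = (2 + T)/(-5/3 + a))
E(-7, (-2*(-1 - 1*5) - 3)*1)*(-737) = (3*(2 - 7)/(-5 + 3*((-2*(-1 - 1*5) - 3)*1)))*(-737) = (3*(-5)/(-5 + 3*((-2*(-1 - 5) - 3)*1)))*(-737) = (3*(-5)/(-5 + 3*((-2*(-6) - 3)*1)))*(-737) = (3*(-5)/(-5 + 3*((12 - 3)*1)))*(-737) = (3*(-5)/(-5 + 3*(9*1)))*(-737) = (3*(-5)/(-5 + 3*9))*(-737) = (3*(-5)/(-5 + 27))*(-737) = (3*(-5)/22)*(-737) = (3*(1/22)*(-5))*(-737) = -15/22*(-737) = 1005/2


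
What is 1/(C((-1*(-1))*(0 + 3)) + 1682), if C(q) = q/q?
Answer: 1/1683 ≈ 0.00059418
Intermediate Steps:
C(q) = 1
1/(C((-1*(-1))*(0 + 3)) + 1682) = 1/(1 + 1682) = 1/1683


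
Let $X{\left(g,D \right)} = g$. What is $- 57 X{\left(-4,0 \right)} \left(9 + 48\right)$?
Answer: $12996$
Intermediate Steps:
$- 57 X{\left(-4,0 \right)} \left(9 + 48\right) = \left(-57\right) \left(-4\right) \left(9 + 48\right) = 228 \cdot 57 = 12996$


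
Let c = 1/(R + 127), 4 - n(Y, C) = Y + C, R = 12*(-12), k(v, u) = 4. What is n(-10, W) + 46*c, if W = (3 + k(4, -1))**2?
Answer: -641/17 ≈ -37.706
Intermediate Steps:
W = 49 (W = (3 + 4)**2 = 7**2 = 49)
R = -144
n(Y, C) = 4 - C - Y (n(Y, C) = 4 - (Y + C) = 4 - (C + Y) = 4 + (-C - Y) = 4 - C - Y)
c = -1/17 (c = 1/(-144 + 127) = 1/(-17) = -1/17 ≈ -0.058824)
n(-10, W) + 46*c = (4 - 1*49 - 1*(-10)) + 46*(-1/17) = (4 - 49 + 10) - 46/17 = -35 - 46/17 = -641/17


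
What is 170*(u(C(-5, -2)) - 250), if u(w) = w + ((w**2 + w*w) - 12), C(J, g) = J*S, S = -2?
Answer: -8840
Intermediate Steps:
C(J, g) = -2*J (C(J, g) = J*(-2) = -2*J)
u(w) = -12 + w + 2*w**2 (u(w) = w + ((w**2 + w**2) - 12) = w + (2*w**2 - 12) = w + (-12 + 2*w**2) = -12 + w + 2*w**2)
170*(u(C(-5, -2)) - 250) = 170*((-12 - 2*(-5) + 2*(-2*(-5))**2) - 250) = 170*((-12 + 10 + 2*10**2) - 250) = 170*((-12 + 10 + 2*100) - 250) = 170*((-12 + 10 + 200) - 250) = 170*(198 - 250) = 170*(-52) = -8840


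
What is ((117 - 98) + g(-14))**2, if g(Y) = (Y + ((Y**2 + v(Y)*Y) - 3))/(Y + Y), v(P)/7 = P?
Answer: 1038361/784 ≈ 1324.4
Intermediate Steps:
v(P) = 7*P
g(Y) = (-3 + Y + 8*Y**2)/(2*Y) (g(Y) = (Y + ((Y**2 + (7*Y)*Y) - 3))/(Y + Y) = (Y + ((Y**2 + 7*Y**2) - 3))/((2*Y)) = (Y + (8*Y**2 - 3))*(1/(2*Y)) = (Y + (-3 + 8*Y**2))*(1/(2*Y)) = (-3 + Y + 8*Y**2)*(1/(2*Y)) = (-3 + Y + 8*Y**2)/(2*Y))
((117 - 98) + g(-14))**2 = ((117 - 98) + (1/2)*(-3 - 14*(1 + 8*(-14)))/(-14))**2 = (19 + (1/2)*(-1/14)*(-3 - 14*(1 - 112)))**2 = (19 + (1/2)*(-1/14)*(-3 - 14*(-111)))**2 = (19 + (1/2)*(-1/14)*(-3 + 1554))**2 = (19 + (1/2)*(-1/14)*1551)**2 = (19 - 1551/28)**2 = (-1019/28)**2 = 1038361/784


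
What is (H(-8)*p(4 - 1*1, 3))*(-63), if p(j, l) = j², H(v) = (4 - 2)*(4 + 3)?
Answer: -7938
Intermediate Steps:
H(v) = 14 (H(v) = 2*7 = 14)
(H(-8)*p(4 - 1*1, 3))*(-63) = (14*(4 - 1*1)²)*(-63) = (14*(4 - 1)²)*(-63) = (14*3²)*(-63) = (14*9)*(-63) = 126*(-63) = -7938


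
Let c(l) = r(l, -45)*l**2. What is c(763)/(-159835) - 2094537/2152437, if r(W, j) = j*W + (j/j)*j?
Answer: 2872041845006983/22935651193 ≈ 1.2522e+5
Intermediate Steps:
r(W, j) = j + W*j (r(W, j) = W*j + 1*j = W*j + j = j + W*j)
c(l) = l**2*(-45 - 45*l) (c(l) = (-45*(1 + l))*l**2 = (-45 - 45*l)*l**2 = l**2*(-45 - 45*l))
c(763)/(-159835) - 2094537/2152437 = (45*763**2*(-1 - 1*763))/(-159835) - 2094537/2152437 = (45*582169*(-1 - 763))*(-1/159835) - 2094537*1/2152437 = (45*582169*(-764))*(-1/159835) - 698179/717479 = -20014970220*(-1/159835) - 698179/717479 = 4002994044/31967 - 698179/717479 = 2872041845006983/22935651193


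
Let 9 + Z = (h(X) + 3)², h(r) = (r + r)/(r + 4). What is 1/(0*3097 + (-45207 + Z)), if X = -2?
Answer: -1/45215 ≈ -2.2117e-5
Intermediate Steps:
h(r) = 2*r/(4 + r) (h(r) = (2*r)/(4 + r) = 2*r/(4 + r))
Z = -8 (Z = -9 + (2*(-2)/(4 - 2) + 3)² = -9 + (2*(-2)/2 + 3)² = -9 + (2*(-2)*(½) + 3)² = -9 + (-2 + 3)² = -9 + 1² = -9 + 1 = -8)
1/(0*3097 + (-45207 + Z)) = 1/(0*3097 + (-45207 - 8)) = 1/(0 - 45215) = 1/(-45215) = -1/45215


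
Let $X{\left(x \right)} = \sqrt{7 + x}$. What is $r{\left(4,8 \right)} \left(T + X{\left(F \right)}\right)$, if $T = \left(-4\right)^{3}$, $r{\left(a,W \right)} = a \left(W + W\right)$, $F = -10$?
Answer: $-4096 + 64 i \sqrt{3} \approx -4096.0 + 110.85 i$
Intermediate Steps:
$r{\left(a,W \right)} = 2 W a$ ($r{\left(a,W \right)} = a 2 W = 2 W a$)
$T = -64$
$r{\left(4,8 \right)} \left(T + X{\left(F \right)}\right) = 2 \cdot 8 \cdot 4 \left(-64 + \sqrt{7 - 10}\right) = 64 \left(-64 + \sqrt{-3}\right) = 64 \left(-64 + i \sqrt{3}\right) = -4096 + 64 i \sqrt{3}$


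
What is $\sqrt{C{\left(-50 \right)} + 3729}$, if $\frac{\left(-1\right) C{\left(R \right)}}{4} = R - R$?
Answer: $\sqrt{3729} \approx 61.066$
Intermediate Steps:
$C{\left(R \right)} = 0$ ($C{\left(R \right)} = - 4 \left(R - R\right) = \left(-4\right) 0 = 0$)
$\sqrt{C{\left(-50 \right)} + 3729} = \sqrt{0 + 3729} = \sqrt{3729}$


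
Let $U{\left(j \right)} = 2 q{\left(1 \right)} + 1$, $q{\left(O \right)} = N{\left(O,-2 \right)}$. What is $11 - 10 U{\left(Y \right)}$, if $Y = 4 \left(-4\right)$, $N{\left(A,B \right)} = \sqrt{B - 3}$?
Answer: $1 - 20 i \sqrt{5} \approx 1.0 - 44.721 i$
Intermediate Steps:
$N{\left(A,B \right)} = \sqrt{-3 + B}$
$q{\left(O \right)} = i \sqrt{5}$ ($q{\left(O \right)} = \sqrt{-3 - 2} = \sqrt{-5} = i \sqrt{5}$)
$Y = -16$
$U{\left(j \right)} = 1 + 2 i \sqrt{5}$ ($U{\left(j \right)} = 2 i \sqrt{5} + 1 = 1 + 2 i \sqrt{5}$)
$11 - 10 U{\left(Y \right)} = 11 - 10 \left(1 + 2 i \sqrt{5}\right) = 11 - \left(10 + 20 i \sqrt{5}\right) = 1 - 20 i \sqrt{5}$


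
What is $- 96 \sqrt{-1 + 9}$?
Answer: $- 192 \sqrt{2} \approx -271.53$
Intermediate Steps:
$- 96 \sqrt{-1 + 9} = - 96 \sqrt{8} = - 96 \cdot 2 \sqrt{2} = - 192 \sqrt{2}$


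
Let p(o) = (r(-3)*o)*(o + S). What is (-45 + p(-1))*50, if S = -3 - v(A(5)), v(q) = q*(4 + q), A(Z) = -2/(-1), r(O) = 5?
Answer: 1750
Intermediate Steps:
A(Z) = 2 (A(Z) = -2*(-1) = 2)
S = -15 (S = -3 - 2*(4 + 2) = -3 - 2*6 = -3 - 1*12 = -3 - 12 = -15)
p(o) = 5*o*(-15 + o) (p(o) = (5*o)*(o - 15) = (5*o)*(-15 + o) = 5*o*(-15 + o))
(-45 + p(-1))*50 = (-45 + 5*(-1)*(-15 - 1))*50 = (-45 + 5*(-1)*(-16))*50 = (-45 + 80)*50 = 35*50 = 1750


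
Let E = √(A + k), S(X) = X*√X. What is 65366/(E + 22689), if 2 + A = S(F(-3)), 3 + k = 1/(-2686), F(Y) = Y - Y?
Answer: 1327859173788/460909296679 - 719026*I*√298146/1382727890037 ≈ 2.881 - 0.00028394*I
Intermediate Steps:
F(Y) = 0
S(X) = X^(3/2)
k = -8059/2686 (k = -3 + 1/(-2686) = -3 - 1/2686 = -8059/2686 ≈ -3.0004)
A = -2 (A = -2 + 0^(3/2) = -2 + 0 = -2)
E = 11*I*√298146/2686 (E = √(-2 - 8059/2686) = √(-13431/2686) = 11*I*√298146/2686 ≈ 2.2362*I)
65366/(E + 22689) = 65366/(11*I*√298146/2686 + 22689) = 65366/(22689 + 11*I*√298146/2686)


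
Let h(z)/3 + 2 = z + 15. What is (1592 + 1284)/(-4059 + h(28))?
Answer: -719/984 ≈ -0.73069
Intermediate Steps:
h(z) = 39 + 3*z (h(z) = -6 + 3*(z + 15) = -6 + 3*(15 + z) = -6 + (45 + 3*z) = 39 + 3*z)
(1592 + 1284)/(-4059 + h(28)) = (1592 + 1284)/(-4059 + (39 + 3*28)) = 2876/(-4059 + (39 + 84)) = 2876/(-4059 + 123) = 2876/(-3936) = 2876*(-1/3936) = -719/984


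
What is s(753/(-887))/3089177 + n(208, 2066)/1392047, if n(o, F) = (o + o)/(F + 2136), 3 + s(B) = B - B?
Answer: -8131523425/9034887387745219 ≈ -9.0001e-7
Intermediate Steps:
s(B) = -3 (s(B) = -3 + (B - B) = -3 + 0 = -3)
n(o, F) = 2*o/(2136 + F) (n(o, F) = (2*o)/(2136 + F) = 2*o/(2136 + F))
s(753/(-887))/3089177 + n(208, 2066)/1392047 = -3/3089177 + (2*208/(2136 + 2066))/1392047 = -3*1/3089177 + (2*208/4202)*(1/1392047) = -3/3089177 + (2*208*(1/4202))*(1/1392047) = -3/3089177 + (208/2101)*(1/1392047) = -3/3089177 + 208/2924690747 = -8131523425/9034887387745219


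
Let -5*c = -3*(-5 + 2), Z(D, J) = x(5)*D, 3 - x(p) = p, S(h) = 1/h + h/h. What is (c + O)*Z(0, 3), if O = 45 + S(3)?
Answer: 0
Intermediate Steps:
S(h) = 1 + 1/h (S(h) = 1/h + 1 = 1 + 1/h)
x(p) = 3 - p
Z(D, J) = -2*D (Z(D, J) = (3 - 1*5)*D = (3 - 5)*D = -2*D)
c = -9/5 (c = -(-3)*(-5 + 2)/5 = -(-3)*(-3)/5 = -⅕*9 = -9/5 ≈ -1.8000)
O = 139/3 (O = 45 + (1 + 3)/3 = 45 + (⅓)*4 = 45 + 4/3 = 139/3 ≈ 46.333)
(c + O)*Z(0, 3) = (-9/5 + 139/3)*(-2*0) = (668/15)*0 = 0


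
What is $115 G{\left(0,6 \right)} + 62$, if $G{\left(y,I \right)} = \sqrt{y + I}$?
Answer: $62 + 115 \sqrt{6} \approx 343.69$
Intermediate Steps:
$G{\left(y,I \right)} = \sqrt{I + y}$
$115 G{\left(0,6 \right)} + 62 = 115 \sqrt{6 + 0} + 62 = 115 \sqrt{6} + 62 = 62 + 115 \sqrt{6}$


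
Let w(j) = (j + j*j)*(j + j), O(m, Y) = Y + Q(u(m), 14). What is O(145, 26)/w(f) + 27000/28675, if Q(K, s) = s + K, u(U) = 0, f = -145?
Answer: 163489253/173632860 ≈ 0.94158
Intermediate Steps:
Q(K, s) = K + s
O(m, Y) = 14 + Y (O(m, Y) = Y + (0 + 14) = Y + 14 = 14 + Y)
w(j) = 2*j*(j + j²) (w(j) = (j + j²)*(2*j) = 2*j*(j + j²))
O(145, 26)/w(f) + 27000/28675 = (14 + 26)/((2*(-145)²*(1 - 145))) + 27000/28675 = 40/((2*21025*(-144))) + 27000*(1/28675) = 40/(-6055200) + 1080/1147 = 40*(-1/6055200) + 1080/1147 = -1/151380 + 1080/1147 = 163489253/173632860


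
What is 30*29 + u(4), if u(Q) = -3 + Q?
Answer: 871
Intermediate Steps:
30*29 + u(4) = 30*29 + (-3 + 4) = 870 + 1 = 871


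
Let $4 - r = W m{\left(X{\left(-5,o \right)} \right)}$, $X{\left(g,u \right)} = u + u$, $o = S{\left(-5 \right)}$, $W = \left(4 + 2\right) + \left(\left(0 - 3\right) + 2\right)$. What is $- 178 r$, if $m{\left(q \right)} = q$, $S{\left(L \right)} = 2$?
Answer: $2848$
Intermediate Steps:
$W = 5$ ($W = 6 + \left(-3 + 2\right) = 6 - 1 = 5$)
$o = 2$
$X{\left(g,u \right)} = 2 u$
$r = -16$ ($r = 4 - 5 \cdot 2 \cdot 2 = 4 - 5 \cdot 4 = 4 - 20 = -16$)
$- 178 r = \left(-178\right) \left(-16\right) = 2848$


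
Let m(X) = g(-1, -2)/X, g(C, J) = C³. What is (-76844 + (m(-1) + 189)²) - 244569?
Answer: -285313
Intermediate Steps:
m(X) = -1/X (m(X) = (-1)³/X = -1/X)
(-76844 + (m(-1) + 189)²) - 244569 = (-76844 + (-1/(-1) + 189)²) - 244569 = (-76844 + (-1*(-1) + 189)²) - 244569 = (-76844 + (1 + 189)²) - 244569 = (-76844 + 190²) - 244569 = (-76844 + 36100) - 244569 = -40744 - 244569 = -285313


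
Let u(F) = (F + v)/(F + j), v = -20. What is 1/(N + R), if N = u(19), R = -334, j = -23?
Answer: -4/1335 ≈ -0.0029963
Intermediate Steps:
u(F) = (-20 + F)/(-23 + F) (u(F) = (F - 20)/(F - 23) = (-20 + F)/(-23 + F))
N = ¼ (N = (-20 + 19)/(-23 + 19) = -1/(-4) = -¼*(-1) = ¼ ≈ 0.25000)
1/(N + R) = 1/(¼ - 334) = 1/(-1335/4) = -4/1335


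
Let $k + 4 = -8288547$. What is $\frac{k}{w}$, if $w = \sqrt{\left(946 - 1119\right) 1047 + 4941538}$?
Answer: $- \frac{8288551 \sqrt{4760407}}{4760407} \approx -3798.9$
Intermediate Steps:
$w = \sqrt{4760407}$ ($w = \sqrt{\left(-173\right) 1047 + 4941538} = \sqrt{-181131 + 4941538} = \sqrt{4760407} \approx 2181.8$)
$k = -8288551$ ($k = -4 - 8288547 = -8288551$)
$\frac{k}{w} = - \frac{8288551}{\sqrt{4760407}} = - 8288551 \frac{\sqrt{4760407}}{4760407} = - \frac{8288551 \sqrt{4760407}}{4760407}$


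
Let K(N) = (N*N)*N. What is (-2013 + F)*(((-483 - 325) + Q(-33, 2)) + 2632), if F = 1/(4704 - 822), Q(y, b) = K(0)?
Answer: -2375597360/647 ≈ -3.6717e+6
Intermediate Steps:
K(N) = N³ (K(N) = N²*N = N³)
Q(y, b) = 0 (Q(y, b) = 0³ = 0)
F = 1/3882 ≈ 0.00025760
(-2013 + F)*(((-483 - 325) + Q(-33, 2)) + 2632) = (-2013 + 1/3882)*(((-483 - 325) + 0) + 2632) = -7814465*((-808 + 0) + 2632)/3882 = -7814465*(-808 + 2632)/3882 = -7814465/3882*1824 = -2375597360/647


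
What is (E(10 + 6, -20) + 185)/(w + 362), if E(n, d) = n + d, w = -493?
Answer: -181/131 ≈ -1.3817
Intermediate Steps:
E(n, d) = d + n
(E(10 + 6, -20) + 185)/(w + 362) = ((-20 + (10 + 6)) + 185)/(-493 + 362) = ((-20 + 16) + 185)/(-131) = (-4 + 185)*(-1/131) = 181*(-1/131) = -181/131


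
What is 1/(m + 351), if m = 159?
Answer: 1/510 ≈ 0.0019608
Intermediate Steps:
1/(m + 351) = 1/(159 + 351) = 1/510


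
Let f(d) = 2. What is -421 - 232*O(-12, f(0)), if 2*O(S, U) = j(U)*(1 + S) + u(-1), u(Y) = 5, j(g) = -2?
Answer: -3553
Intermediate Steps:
O(S, U) = 3/2 - S (O(S, U) = (-2*(1 + S) + 5)/2 = ((-2 - 2*S) + 5)/2 = (3 - 2*S)/2 = 3/2 - S)
-421 - 232*O(-12, f(0)) = -421 - 232*(3/2 - 1*(-12)) = -421 - 232*(3/2 + 12) = -421 - 232*27/2 = -421 - 3132 = -3553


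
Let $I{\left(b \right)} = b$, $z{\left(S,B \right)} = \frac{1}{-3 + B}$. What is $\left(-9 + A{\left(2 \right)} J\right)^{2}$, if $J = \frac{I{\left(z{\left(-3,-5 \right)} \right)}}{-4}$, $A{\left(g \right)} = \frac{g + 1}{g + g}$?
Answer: $\frac{1320201}{16384} \approx 80.579$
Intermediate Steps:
$A{\left(g \right)} = \frac{1 + g}{2 g}$
$J = \frac{1}{32}$ ($J = \frac{1}{\left(-3 - 5\right) \left(-4\right)} = \frac{1}{-8} \left(- \frac{1}{4}\right) = \left(- \frac{1}{8}\right) \left(- \frac{1}{4}\right) = \frac{1}{32} \approx 0.03125$)
$\left(-9 + A{\left(2 \right)} J\right)^{2} = \left(-9 + \frac{1 + 2}{2 \cdot 2} \cdot \frac{1}{32}\right)^{2} = \left(-9 + \frac{1}{2} \cdot \frac{1}{2} \cdot 3 \cdot \frac{1}{32}\right)^{2} = \left(-9 + \frac{3}{4} \cdot \frac{1}{32}\right)^{2} = \left(-9 + \frac{3}{128}\right)^{2} = \left(- \frac{1149}{128}\right)^{2} = \frac{1320201}{16384}$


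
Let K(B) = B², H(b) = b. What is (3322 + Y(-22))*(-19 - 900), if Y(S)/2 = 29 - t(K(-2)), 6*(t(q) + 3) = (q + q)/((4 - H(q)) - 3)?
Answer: -28012958/9 ≈ -3.1126e+6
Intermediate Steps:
t(q) = -3 + q/(3*(1 - q)) (t(q) = -3 + ((q + q)/((4 - q) - 3))/6 = -3 + ((2*q)/(1 - q))/6 = -3 + (2*q/(1 - q))/6 = -3 + q/(3*(1 - q)))
Y(S) = 584/9 (Y(S) = 2*(29 - (9 - 10*(-2)²)/(3*(-1 + (-2)²))) = 2*(29 - (9 - 10*4)/(3*(-1 + 4))) = 2*(29 - (9 - 40)/(3*3)) = 2*(29 - (-31)/(3*3)) = 2*(29 - 1*(-31/9)) = 2*(29 + 31/9) = 2*(292/9) = 584/9)
(3322 + Y(-22))*(-19 - 900) = (3322 + 584/9)*(-19 - 900) = (30482/9)*(-919) = -28012958/9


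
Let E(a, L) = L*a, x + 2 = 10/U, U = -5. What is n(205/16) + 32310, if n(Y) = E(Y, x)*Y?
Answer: 2025815/64 ≈ 31653.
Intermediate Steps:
x = -4 (x = -2 + 10/(-5) = -2 + 10*(-⅕) = -2 - 2 = -4)
n(Y) = -4*Y² (n(Y) = (-4*Y)*Y = -4*Y²)
n(205/16) + 32310 = -4*(205/16)² + 32310 = -4*42025/256 + 32310 = -42025/64 + 32310 = 2025815/64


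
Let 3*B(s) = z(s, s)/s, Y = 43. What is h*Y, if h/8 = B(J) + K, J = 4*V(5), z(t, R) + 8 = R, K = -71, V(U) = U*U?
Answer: -1823888/75 ≈ -24319.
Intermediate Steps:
V(U) = U²
z(t, R) = -8 + R
J = 100 (J = 4*5² = 4*25 = 100)
B(s) = (-8 + s)/(3*s) (B(s) = ((-8 + s)/s)/3 = (-8 + s)/(3*s))
h = -42416/75 (h = 8*((⅓)*(-8 + 100)/100 - 71) = 8*((⅓)*(1/100)*92 - 71) = 8*(23/75 - 71) = 8*(-5302/75) = -42416/75 ≈ -565.55)
h*Y = -42416/75*43 = -1823888/75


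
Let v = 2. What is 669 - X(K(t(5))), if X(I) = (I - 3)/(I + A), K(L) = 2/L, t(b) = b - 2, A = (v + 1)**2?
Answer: 19408/29 ≈ 669.24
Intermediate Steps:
A = 9 (A = (2 + 1)**2 = 3**2 = 9)
t(b) = -2 + b
X(I) = (-3 + I)/(9 + I) (X(I) = (I - 3)/(I + 9) = (-3 + I)/(9 + I))
669 - X(K(t(5))) = 669 - (-3 + 2/(-2 + 5))/(9 + 2/(-2 + 5)) = 669 - (-3 + 2/3)/(9 + 2/3) = 669 - (-7)/(29/3*3) = 669 - 3*(-7)/(29*3) = 669 - 1*(-7/29) = 669 + 7/29 = 19408/29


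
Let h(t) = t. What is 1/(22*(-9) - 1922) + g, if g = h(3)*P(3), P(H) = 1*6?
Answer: 38159/2120 ≈ 18.000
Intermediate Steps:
P(H) = 6
g = 18 (g = 3*6 = 18)
1/(22*(-9) - 1922) + g = 1/(22*(-9) - 1922) + 18 = 1/(-198 - 1922) + 18 = 1/(-2120) + 18 = -1/2120 + 18 = 38159/2120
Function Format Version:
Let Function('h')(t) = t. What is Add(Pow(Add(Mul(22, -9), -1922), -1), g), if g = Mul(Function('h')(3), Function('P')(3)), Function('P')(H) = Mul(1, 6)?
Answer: Rational(38159, 2120) ≈ 18.000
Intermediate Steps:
Function('P')(H) = 6
g = 18 (g = Mul(3, 6) = 18)
Add(Pow(Add(Mul(22, -9), -1922), -1), g) = Add(Pow(Add(Mul(22, -9), -1922), -1), 18) = Add(Pow(Add(-198, -1922), -1), 18) = Add(Pow(-2120, -1), 18) = Add(Rational(-1, 2120), 18) = Rational(38159, 2120)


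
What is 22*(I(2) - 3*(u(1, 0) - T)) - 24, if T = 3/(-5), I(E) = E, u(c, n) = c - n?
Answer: -428/5 ≈ -85.600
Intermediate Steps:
T = -⅗ (T = 3*(-⅕) = -⅗ ≈ -0.60000)
22*(I(2) - 3*(u(1, 0) - T)) - 24 = 22*(2 - 3*((1 - 1*0) - 1*(-⅗))) - 24 = 22*(2 - 3*((1 + 0) + ⅗)) - 24 = 22*(2 - 3*(1 + ⅗)) - 24 = 22*(2 - 3*8/5) - 24 = 22*(2 - 24/5) - 24 = 22*(-14/5) - 24 = -308/5 - 24 = -428/5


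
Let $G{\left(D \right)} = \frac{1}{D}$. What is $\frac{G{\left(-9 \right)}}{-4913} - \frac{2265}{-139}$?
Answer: $\frac{100151644}{6146163} \approx 16.295$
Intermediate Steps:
$\frac{G{\left(-9 \right)}}{-4913} - \frac{2265}{-139} = \frac{1}{\left(-9\right) \left(-4913\right)} - \frac{2265}{-139} = \left(- \frac{1}{9}\right) \left(- \frac{1}{4913}\right) - - \frac{2265}{139} = \frac{1}{44217} + \frac{2265}{139} = \frac{100151644}{6146163}$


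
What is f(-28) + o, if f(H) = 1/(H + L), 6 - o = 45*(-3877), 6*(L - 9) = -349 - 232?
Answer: 121257339/695 ≈ 1.7447e+5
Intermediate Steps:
L = -527/6 (L = 9 + (-349 - 232)/6 = 9 + (1/6)*(-581) = 9 - 581/6 = -527/6 ≈ -87.833)
o = 174471 (o = 6 - 45*(-3877) = 6 - 1*(-174465) = 6 + 174465 = 174471)
f(H) = 1/(-527/6 + H) (f(H) = 1/(H - 527/6) = 1/(-527/6 + H))
f(-28) + o = 6/(-527 + 6*(-28)) + 174471 = 6/(-527 - 168) + 174471 = 6/(-695) + 174471 = 6*(-1/695) + 174471 = -6/695 + 174471 = 121257339/695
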